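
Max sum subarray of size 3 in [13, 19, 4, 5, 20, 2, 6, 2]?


[0:3]: 36
[1:4]: 28
[2:5]: 29
[3:6]: 27
[4:7]: 28
[5:8]: 10

Max: 36 at [0:3]


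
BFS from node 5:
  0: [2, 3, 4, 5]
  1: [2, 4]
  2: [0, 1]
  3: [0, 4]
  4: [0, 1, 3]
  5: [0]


Visit 5, enqueue [0]
Visit 0, enqueue [2, 3, 4]
Visit 2, enqueue [1]
Visit 3, enqueue []
Visit 4, enqueue []
Visit 1, enqueue []

BFS order: [5, 0, 2, 3, 4, 1]


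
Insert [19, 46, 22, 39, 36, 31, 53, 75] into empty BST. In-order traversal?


Insert 19: root
Insert 46: R from 19
Insert 22: R from 19 -> L from 46
Insert 39: R from 19 -> L from 46 -> R from 22
Insert 36: R from 19 -> L from 46 -> R from 22 -> L from 39
Insert 31: R from 19 -> L from 46 -> R from 22 -> L from 39 -> L from 36
Insert 53: R from 19 -> R from 46
Insert 75: R from 19 -> R from 46 -> R from 53

In-order: [19, 22, 31, 36, 39, 46, 53, 75]


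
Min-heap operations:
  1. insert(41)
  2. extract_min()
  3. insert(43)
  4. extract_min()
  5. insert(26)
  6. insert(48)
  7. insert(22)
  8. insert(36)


insert(41) -> [41]
extract_min()->41, []
insert(43) -> [43]
extract_min()->43, []
insert(26) -> [26]
insert(48) -> [26, 48]
insert(22) -> [22, 48, 26]
insert(36) -> [22, 36, 26, 48]

Final heap: [22, 36, 26, 48]


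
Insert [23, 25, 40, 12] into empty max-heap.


Insert 23: [23]
Insert 25: [25, 23]
Insert 40: [40, 23, 25]
Insert 12: [40, 23, 25, 12]

Final heap: [40, 23, 25, 12]


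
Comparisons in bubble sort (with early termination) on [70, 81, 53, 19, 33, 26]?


Algorithm: bubble sort (with early termination)
Input: [70, 81, 53, 19, 33, 26]
Sorted: [19, 26, 33, 53, 70, 81]

15


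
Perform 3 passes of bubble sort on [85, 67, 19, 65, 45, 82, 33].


Initial: [85, 67, 19, 65, 45, 82, 33]
Pass 1: [67, 19, 65, 45, 82, 33, 85] (6 swaps)
Pass 2: [19, 65, 45, 67, 33, 82, 85] (4 swaps)
Pass 3: [19, 45, 65, 33, 67, 82, 85] (2 swaps)

After 3 passes: [19, 45, 65, 33, 67, 82, 85]


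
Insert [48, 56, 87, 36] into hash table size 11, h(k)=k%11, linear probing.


Insert 48: h=4 -> slot 4
Insert 56: h=1 -> slot 1
Insert 87: h=10 -> slot 10
Insert 36: h=3 -> slot 3

Table: [None, 56, None, 36, 48, None, None, None, None, None, 87]


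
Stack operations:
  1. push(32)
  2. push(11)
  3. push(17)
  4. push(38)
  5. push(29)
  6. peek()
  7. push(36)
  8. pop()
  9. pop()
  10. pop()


push(32) -> [32]
push(11) -> [32, 11]
push(17) -> [32, 11, 17]
push(38) -> [32, 11, 17, 38]
push(29) -> [32, 11, 17, 38, 29]
peek()->29
push(36) -> [32, 11, 17, 38, 29, 36]
pop()->36, [32, 11, 17, 38, 29]
pop()->29, [32, 11, 17, 38]
pop()->38, [32, 11, 17]

Final stack: [32, 11, 17]


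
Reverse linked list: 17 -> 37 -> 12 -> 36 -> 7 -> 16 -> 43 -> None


Step 1: curr=17, set curr.next=prev(None) | reversed so far: 17
Step 2: curr=37, set curr.next=prev(17) | reversed so far: 37 -> 17
Step 3: curr=12, set curr.next=prev(37) | reversed so far: 12 -> 37 -> 17
Step 4: curr=36, set curr.next=prev(12) | reversed so far: 36 -> 12 -> 37 -> 17
Step 5: curr=7, set curr.next=prev(36) | reversed so far: 7 -> 36 -> 12 -> 37 -> 17
Step 6: curr=16, set curr.next=prev(7) | reversed so far: 16 -> 7 -> 36 -> 12 -> 37 -> 17
Step 7: curr=43, set curr.next=prev(16) | reversed so far: 43 -> 16 -> 7 -> 36 -> 12 -> 37 -> 17

43 -> 16 -> 7 -> 36 -> 12 -> 37 -> 17 -> None


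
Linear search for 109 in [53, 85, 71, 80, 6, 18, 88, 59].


i=0: 53!=109
i=1: 85!=109
i=2: 71!=109
i=3: 80!=109
i=4: 6!=109
i=5: 18!=109
i=6: 88!=109
i=7: 59!=109

Not found, 8 comps


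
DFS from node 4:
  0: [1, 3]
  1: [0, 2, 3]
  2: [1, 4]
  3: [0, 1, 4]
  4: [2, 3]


Visit 4, push [3, 2]
Visit 2, push [1]
Visit 1, push [3, 0]
Visit 0, push [3]
Visit 3, push []

DFS order: [4, 2, 1, 0, 3]


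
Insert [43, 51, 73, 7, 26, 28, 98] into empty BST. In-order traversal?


Insert 43: root
Insert 51: R from 43
Insert 73: R from 43 -> R from 51
Insert 7: L from 43
Insert 26: L from 43 -> R from 7
Insert 28: L from 43 -> R from 7 -> R from 26
Insert 98: R from 43 -> R from 51 -> R from 73

In-order: [7, 26, 28, 43, 51, 73, 98]


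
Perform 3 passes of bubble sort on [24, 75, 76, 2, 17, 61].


Initial: [24, 75, 76, 2, 17, 61]
Pass 1: [24, 75, 2, 17, 61, 76] (3 swaps)
Pass 2: [24, 2, 17, 61, 75, 76] (3 swaps)
Pass 3: [2, 17, 24, 61, 75, 76] (2 swaps)

After 3 passes: [2, 17, 24, 61, 75, 76]


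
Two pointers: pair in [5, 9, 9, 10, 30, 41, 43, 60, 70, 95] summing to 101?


lo=0(5)+hi=9(95)=100
lo=1(9)+hi=9(95)=104
lo=1(9)+hi=8(70)=79
lo=2(9)+hi=8(70)=79
lo=3(10)+hi=8(70)=80
lo=4(30)+hi=8(70)=100
lo=5(41)+hi=8(70)=111
lo=5(41)+hi=7(60)=101

Yes: 41+60=101


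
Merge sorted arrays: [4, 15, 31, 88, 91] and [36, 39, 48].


Take 4 from A
Take 15 from A
Take 31 from A
Take 36 from B
Take 39 from B
Take 48 from B

Merged: [4, 15, 31, 36, 39, 48, 88, 91]


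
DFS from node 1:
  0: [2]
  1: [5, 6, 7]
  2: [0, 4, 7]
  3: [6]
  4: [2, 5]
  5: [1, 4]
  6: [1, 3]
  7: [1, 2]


Visit 1, push [7, 6, 5]
Visit 5, push [4]
Visit 4, push [2]
Visit 2, push [7, 0]
Visit 0, push []
Visit 7, push []
Visit 6, push [3]
Visit 3, push []

DFS order: [1, 5, 4, 2, 0, 7, 6, 3]


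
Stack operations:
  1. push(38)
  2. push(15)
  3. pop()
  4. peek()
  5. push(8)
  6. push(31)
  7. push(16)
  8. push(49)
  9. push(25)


push(38) -> [38]
push(15) -> [38, 15]
pop()->15, [38]
peek()->38
push(8) -> [38, 8]
push(31) -> [38, 8, 31]
push(16) -> [38, 8, 31, 16]
push(49) -> [38, 8, 31, 16, 49]
push(25) -> [38, 8, 31, 16, 49, 25]

Final stack: [38, 8, 31, 16, 49, 25]


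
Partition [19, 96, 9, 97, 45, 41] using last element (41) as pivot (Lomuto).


Pivot: 41
  19 <= 41: advance i (no swap)
  9 <= 41: swap -> [19, 9, 96, 97, 45, 41]
Place pivot at 2: [19, 9, 41, 97, 45, 96]

Partitioned: [19, 9, 41, 97, 45, 96]


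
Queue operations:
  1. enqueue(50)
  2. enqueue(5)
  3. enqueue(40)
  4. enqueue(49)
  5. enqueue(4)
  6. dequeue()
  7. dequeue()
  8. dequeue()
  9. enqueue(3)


enqueue(50) -> [50]
enqueue(5) -> [50, 5]
enqueue(40) -> [50, 5, 40]
enqueue(49) -> [50, 5, 40, 49]
enqueue(4) -> [50, 5, 40, 49, 4]
dequeue()->50, [5, 40, 49, 4]
dequeue()->5, [40, 49, 4]
dequeue()->40, [49, 4]
enqueue(3) -> [49, 4, 3]

Final queue: [49, 4, 3]


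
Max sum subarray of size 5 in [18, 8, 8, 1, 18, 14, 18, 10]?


[0:5]: 53
[1:6]: 49
[2:7]: 59
[3:8]: 61

Max: 61 at [3:8]


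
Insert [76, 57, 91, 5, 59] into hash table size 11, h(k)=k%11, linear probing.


Insert 76: h=10 -> slot 10
Insert 57: h=2 -> slot 2
Insert 91: h=3 -> slot 3
Insert 5: h=5 -> slot 5
Insert 59: h=4 -> slot 4

Table: [None, None, 57, 91, 59, 5, None, None, None, None, 76]


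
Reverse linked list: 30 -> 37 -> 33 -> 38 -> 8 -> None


Step 1: curr=30, set curr.next=prev(None) | reversed so far: 30
Step 2: curr=37, set curr.next=prev(30) | reversed so far: 37 -> 30
Step 3: curr=33, set curr.next=prev(37) | reversed so far: 33 -> 37 -> 30
Step 4: curr=38, set curr.next=prev(33) | reversed so far: 38 -> 33 -> 37 -> 30
Step 5: curr=8, set curr.next=prev(38) | reversed so far: 8 -> 38 -> 33 -> 37 -> 30

8 -> 38 -> 33 -> 37 -> 30 -> None


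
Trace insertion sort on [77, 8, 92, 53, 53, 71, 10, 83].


Initial: [77, 8, 92, 53, 53, 71, 10, 83]
Insert 8: [8, 77, 92, 53, 53, 71, 10, 83]
Insert 92: [8, 77, 92, 53, 53, 71, 10, 83]
Insert 53: [8, 53, 77, 92, 53, 71, 10, 83]
Insert 53: [8, 53, 53, 77, 92, 71, 10, 83]
Insert 71: [8, 53, 53, 71, 77, 92, 10, 83]
Insert 10: [8, 10, 53, 53, 71, 77, 92, 83]
Insert 83: [8, 10, 53, 53, 71, 77, 83, 92]

Sorted: [8, 10, 53, 53, 71, 77, 83, 92]


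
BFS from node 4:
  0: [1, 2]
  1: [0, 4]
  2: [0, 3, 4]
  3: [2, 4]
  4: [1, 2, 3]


Visit 4, enqueue [1, 2, 3]
Visit 1, enqueue [0]
Visit 2, enqueue []
Visit 3, enqueue []
Visit 0, enqueue []

BFS order: [4, 1, 2, 3, 0]


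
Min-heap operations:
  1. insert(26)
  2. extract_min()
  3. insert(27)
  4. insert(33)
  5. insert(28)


insert(26) -> [26]
extract_min()->26, []
insert(27) -> [27]
insert(33) -> [27, 33]
insert(28) -> [27, 33, 28]

Final heap: [27, 33, 28]


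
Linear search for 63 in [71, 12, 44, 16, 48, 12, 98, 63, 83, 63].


i=0: 71!=63
i=1: 12!=63
i=2: 44!=63
i=3: 16!=63
i=4: 48!=63
i=5: 12!=63
i=6: 98!=63
i=7: 63==63 found!

Found at 7, 8 comps


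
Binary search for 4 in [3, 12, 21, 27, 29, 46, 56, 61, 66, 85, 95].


Step 1: lo=0, hi=10, mid=5, val=46
Step 2: lo=0, hi=4, mid=2, val=21
Step 3: lo=0, hi=1, mid=0, val=3
Step 4: lo=1, hi=1, mid=1, val=12

Not found


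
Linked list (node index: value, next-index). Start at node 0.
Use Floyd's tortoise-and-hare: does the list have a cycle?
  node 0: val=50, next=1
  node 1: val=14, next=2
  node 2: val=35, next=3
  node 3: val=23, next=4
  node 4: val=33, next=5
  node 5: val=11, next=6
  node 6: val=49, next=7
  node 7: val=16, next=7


Floyd's tortoise (slow, +1) and hare (fast, +2):
  init: slow=0, fast=0
  step 1: slow=1, fast=2
  step 2: slow=2, fast=4
  step 3: slow=3, fast=6
  step 4: slow=4, fast=7
  step 5: slow=5, fast=7
  step 6: slow=6, fast=7
  step 7: slow=7, fast=7
  slow == fast at node 7: cycle detected

Cycle: yes


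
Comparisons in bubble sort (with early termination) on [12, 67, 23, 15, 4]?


Algorithm: bubble sort (with early termination)
Input: [12, 67, 23, 15, 4]
Sorted: [4, 12, 15, 23, 67]

10


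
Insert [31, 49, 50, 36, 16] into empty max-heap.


Insert 31: [31]
Insert 49: [49, 31]
Insert 50: [50, 31, 49]
Insert 36: [50, 36, 49, 31]
Insert 16: [50, 36, 49, 31, 16]

Final heap: [50, 36, 49, 31, 16]


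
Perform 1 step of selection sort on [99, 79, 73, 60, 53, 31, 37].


Initial: [99, 79, 73, 60, 53, 31, 37]
Step 1: min=31 at 5
  Swap: [31, 79, 73, 60, 53, 99, 37]

After 1 step: [31, 79, 73, 60, 53, 99, 37]


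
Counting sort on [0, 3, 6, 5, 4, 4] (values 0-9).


Input: [0, 3, 6, 5, 4, 4]
Counts: [1, 0, 0, 1, 2, 1, 1, 0, 0, 0]

Sorted: [0, 3, 4, 4, 5, 6]


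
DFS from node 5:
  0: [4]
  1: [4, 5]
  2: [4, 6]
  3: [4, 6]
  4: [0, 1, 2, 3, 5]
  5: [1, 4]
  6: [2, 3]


Visit 5, push [4, 1]
Visit 1, push [4]
Visit 4, push [3, 2, 0]
Visit 0, push []
Visit 2, push [6]
Visit 6, push [3]
Visit 3, push []

DFS order: [5, 1, 4, 0, 2, 6, 3]


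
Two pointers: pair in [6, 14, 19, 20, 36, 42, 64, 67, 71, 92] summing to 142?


lo=0(6)+hi=9(92)=98
lo=1(14)+hi=9(92)=106
lo=2(19)+hi=9(92)=111
lo=3(20)+hi=9(92)=112
lo=4(36)+hi=9(92)=128
lo=5(42)+hi=9(92)=134
lo=6(64)+hi=9(92)=156
lo=6(64)+hi=8(71)=135
lo=7(67)+hi=8(71)=138

No pair found


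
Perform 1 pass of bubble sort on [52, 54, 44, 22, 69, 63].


Initial: [52, 54, 44, 22, 69, 63]
Pass 1: [52, 44, 22, 54, 63, 69] (3 swaps)

After 1 pass: [52, 44, 22, 54, 63, 69]


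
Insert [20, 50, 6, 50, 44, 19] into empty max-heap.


Insert 20: [20]
Insert 50: [50, 20]
Insert 6: [50, 20, 6]
Insert 50: [50, 50, 6, 20]
Insert 44: [50, 50, 6, 20, 44]
Insert 19: [50, 50, 19, 20, 44, 6]

Final heap: [50, 50, 19, 20, 44, 6]


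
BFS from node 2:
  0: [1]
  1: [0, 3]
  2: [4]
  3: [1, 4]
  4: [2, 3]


Visit 2, enqueue [4]
Visit 4, enqueue [3]
Visit 3, enqueue [1]
Visit 1, enqueue [0]
Visit 0, enqueue []

BFS order: [2, 4, 3, 1, 0]


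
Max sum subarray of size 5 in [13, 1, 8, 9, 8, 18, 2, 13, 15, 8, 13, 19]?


[0:5]: 39
[1:6]: 44
[2:7]: 45
[3:8]: 50
[4:9]: 56
[5:10]: 56
[6:11]: 51
[7:12]: 68

Max: 68 at [7:12]


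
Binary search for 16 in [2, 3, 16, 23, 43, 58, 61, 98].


Step 1: lo=0, hi=7, mid=3, val=23
Step 2: lo=0, hi=2, mid=1, val=3
Step 3: lo=2, hi=2, mid=2, val=16

Found at index 2


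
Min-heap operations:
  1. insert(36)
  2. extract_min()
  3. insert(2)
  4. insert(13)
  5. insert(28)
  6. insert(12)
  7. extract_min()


insert(36) -> [36]
extract_min()->36, []
insert(2) -> [2]
insert(13) -> [2, 13]
insert(28) -> [2, 13, 28]
insert(12) -> [2, 12, 28, 13]
extract_min()->2, [12, 13, 28]

Final heap: [12, 13, 28]


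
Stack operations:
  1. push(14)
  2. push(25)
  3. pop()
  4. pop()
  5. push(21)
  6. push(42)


push(14) -> [14]
push(25) -> [14, 25]
pop()->25, [14]
pop()->14, []
push(21) -> [21]
push(42) -> [21, 42]

Final stack: [21, 42]


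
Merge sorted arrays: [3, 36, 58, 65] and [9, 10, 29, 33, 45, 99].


Take 3 from A
Take 9 from B
Take 10 from B
Take 29 from B
Take 33 from B
Take 36 from A
Take 45 from B
Take 58 from A
Take 65 from A

Merged: [3, 9, 10, 29, 33, 36, 45, 58, 65, 99]


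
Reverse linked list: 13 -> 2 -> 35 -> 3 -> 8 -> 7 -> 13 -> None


Step 1: curr=13, set curr.next=prev(None) | reversed so far: 13
Step 2: curr=2, set curr.next=prev(13) | reversed so far: 2 -> 13
Step 3: curr=35, set curr.next=prev(2) | reversed so far: 35 -> 2 -> 13
Step 4: curr=3, set curr.next=prev(35) | reversed so far: 3 -> 35 -> 2 -> 13
Step 5: curr=8, set curr.next=prev(3) | reversed so far: 8 -> 3 -> 35 -> 2 -> 13
Step 6: curr=7, set curr.next=prev(8) | reversed so far: 7 -> 8 -> 3 -> 35 -> 2 -> 13
Step 7: curr=13, set curr.next=prev(7) | reversed so far: 13 -> 7 -> 8 -> 3 -> 35 -> 2 -> 13

13 -> 7 -> 8 -> 3 -> 35 -> 2 -> 13 -> None


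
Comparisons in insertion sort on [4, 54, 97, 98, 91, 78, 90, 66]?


Algorithm: insertion sort
Input: [4, 54, 97, 98, 91, 78, 90, 66]
Sorted: [4, 54, 66, 78, 90, 91, 97, 98]

20


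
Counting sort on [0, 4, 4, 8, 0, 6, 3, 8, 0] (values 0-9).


Input: [0, 4, 4, 8, 0, 6, 3, 8, 0]
Counts: [3, 0, 0, 1, 2, 0, 1, 0, 2, 0]

Sorted: [0, 0, 0, 3, 4, 4, 6, 8, 8]


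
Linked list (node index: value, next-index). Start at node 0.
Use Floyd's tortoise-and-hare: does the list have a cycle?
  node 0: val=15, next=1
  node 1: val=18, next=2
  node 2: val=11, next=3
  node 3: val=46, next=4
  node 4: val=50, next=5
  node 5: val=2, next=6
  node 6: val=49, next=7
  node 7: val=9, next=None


Floyd's tortoise (slow, +1) and hare (fast, +2):
  init: slow=0, fast=0
  step 1: slow=1, fast=2
  step 2: slow=2, fast=4
  step 3: slow=3, fast=6
  step 4: fast 6->7->None, no cycle

Cycle: no


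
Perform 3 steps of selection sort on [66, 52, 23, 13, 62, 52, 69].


Initial: [66, 52, 23, 13, 62, 52, 69]
Step 1: min=13 at 3
  Swap: [13, 52, 23, 66, 62, 52, 69]
Step 2: min=23 at 2
  Swap: [13, 23, 52, 66, 62, 52, 69]
Step 3: min=52 at 2
  Swap: [13, 23, 52, 66, 62, 52, 69]

After 3 steps: [13, 23, 52, 66, 62, 52, 69]


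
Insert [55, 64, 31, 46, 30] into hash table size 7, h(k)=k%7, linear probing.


Insert 55: h=6 -> slot 6
Insert 64: h=1 -> slot 1
Insert 31: h=3 -> slot 3
Insert 46: h=4 -> slot 4
Insert 30: h=2 -> slot 2

Table: [None, 64, 30, 31, 46, None, 55]


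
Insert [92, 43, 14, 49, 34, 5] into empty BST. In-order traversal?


Insert 92: root
Insert 43: L from 92
Insert 14: L from 92 -> L from 43
Insert 49: L from 92 -> R from 43
Insert 34: L from 92 -> L from 43 -> R from 14
Insert 5: L from 92 -> L from 43 -> L from 14

In-order: [5, 14, 34, 43, 49, 92]


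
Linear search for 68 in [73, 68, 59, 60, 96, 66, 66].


i=0: 73!=68
i=1: 68==68 found!

Found at 1, 2 comps


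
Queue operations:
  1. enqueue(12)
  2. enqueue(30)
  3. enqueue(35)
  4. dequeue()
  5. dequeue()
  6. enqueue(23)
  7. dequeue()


enqueue(12) -> [12]
enqueue(30) -> [12, 30]
enqueue(35) -> [12, 30, 35]
dequeue()->12, [30, 35]
dequeue()->30, [35]
enqueue(23) -> [35, 23]
dequeue()->35, [23]

Final queue: [23]


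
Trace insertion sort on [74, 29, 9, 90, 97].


Initial: [74, 29, 9, 90, 97]
Insert 29: [29, 74, 9, 90, 97]
Insert 9: [9, 29, 74, 90, 97]
Insert 90: [9, 29, 74, 90, 97]
Insert 97: [9, 29, 74, 90, 97]

Sorted: [9, 29, 74, 90, 97]


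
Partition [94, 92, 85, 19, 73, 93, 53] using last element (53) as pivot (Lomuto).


Pivot: 53
  19 <= 53: swap -> [19, 92, 85, 94, 73, 93, 53]
Place pivot at 1: [19, 53, 85, 94, 73, 93, 92]

Partitioned: [19, 53, 85, 94, 73, 93, 92]


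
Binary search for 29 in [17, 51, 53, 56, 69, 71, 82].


Step 1: lo=0, hi=6, mid=3, val=56
Step 2: lo=0, hi=2, mid=1, val=51
Step 3: lo=0, hi=0, mid=0, val=17

Not found


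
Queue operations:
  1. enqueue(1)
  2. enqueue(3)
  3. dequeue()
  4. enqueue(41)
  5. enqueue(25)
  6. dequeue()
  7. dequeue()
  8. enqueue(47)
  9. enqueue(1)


enqueue(1) -> [1]
enqueue(3) -> [1, 3]
dequeue()->1, [3]
enqueue(41) -> [3, 41]
enqueue(25) -> [3, 41, 25]
dequeue()->3, [41, 25]
dequeue()->41, [25]
enqueue(47) -> [25, 47]
enqueue(1) -> [25, 47, 1]

Final queue: [25, 47, 1]


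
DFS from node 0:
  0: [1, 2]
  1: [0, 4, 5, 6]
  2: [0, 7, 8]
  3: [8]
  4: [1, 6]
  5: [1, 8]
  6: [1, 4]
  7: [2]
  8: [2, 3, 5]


Visit 0, push [2, 1]
Visit 1, push [6, 5, 4]
Visit 4, push [6]
Visit 6, push []
Visit 5, push [8]
Visit 8, push [3, 2]
Visit 2, push [7]
Visit 7, push []
Visit 3, push []

DFS order: [0, 1, 4, 6, 5, 8, 2, 7, 3]


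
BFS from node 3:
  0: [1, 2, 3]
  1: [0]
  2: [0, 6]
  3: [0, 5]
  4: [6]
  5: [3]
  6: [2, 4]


Visit 3, enqueue [0, 5]
Visit 0, enqueue [1, 2]
Visit 5, enqueue []
Visit 1, enqueue []
Visit 2, enqueue [6]
Visit 6, enqueue [4]
Visit 4, enqueue []

BFS order: [3, 0, 5, 1, 2, 6, 4]


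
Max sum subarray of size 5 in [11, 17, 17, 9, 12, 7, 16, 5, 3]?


[0:5]: 66
[1:6]: 62
[2:7]: 61
[3:8]: 49
[4:9]: 43

Max: 66 at [0:5]


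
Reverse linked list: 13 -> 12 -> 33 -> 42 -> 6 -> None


Step 1: curr=13, set curr.next=prev(None) | reversed so far: 13
Step 2: curr=12, set curr.next=prev(13) | reversed so far: 12 -> 13
Step 3: curr=33, set curr.next=prev(12) | reversed so far: 33 -> 12 -> 13
Step 4: curr=42, set curr.next=prev(33) | reversed so far: 42 -> 33 -> 12 -> 13
Step 5: curr=6, set curr.next=prev(42) | reversed so far: 6 -> 42 -> 33 -> 12 -> 13

6 -> 42 -> 33 -> 12 -> 13 -> None


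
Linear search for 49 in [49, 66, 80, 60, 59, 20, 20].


i=0: 49==49 found!

Found at 0, 1 comps


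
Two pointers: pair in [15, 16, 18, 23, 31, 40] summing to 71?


lo=0(15)+hi=5(40)=55
lo=1(16)+hi=5(40)=56
lo=2(18)+hi=5(40)=58
lo=3(23)+hi=5(40)=63
lo=4(31)+hi=5(40)=71

Yes: 31+40=71


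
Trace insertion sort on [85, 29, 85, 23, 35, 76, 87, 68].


Initial: [85, 29, 85, 23, 35, 76, 87, 68]
Insert 29: [29, 85, 85, 23, 35, 76, 87, 68]
Insert 85: [29, 85, 85, 23, 35, 76, 87, 68]
Insert 23: [23, 29, 85, 85, 35, 76, 87, 68]
Insert 35: [23, 29, 35, 85, 85, 76, 87, 68]
Insert 76: [23, 29, 35, 76, 85, 85, 87, 68]
Insert 87: [23, 29, 35, 76, 85, 85, 87, 68]
Insert 68: [23, 29, 35, 68, 76, 85, 85, 87]

Sorted: [23, 29, 35, 68, 76, 85, 85, 87]


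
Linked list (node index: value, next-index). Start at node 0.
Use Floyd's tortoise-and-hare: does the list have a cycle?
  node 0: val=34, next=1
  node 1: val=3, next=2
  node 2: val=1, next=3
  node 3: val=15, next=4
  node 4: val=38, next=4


Floyd's tortoise (slow, +1) and hare (fast, +2):
  init: slow=0, fast=0
  step 1: slow=1, fast=2
  step 2: slow=2, fast=4
  step 3: slow=3, fast=4
  step 4: slow=4, fast=4
  slow == fast at node 4: cycle detected

Cycle: yes


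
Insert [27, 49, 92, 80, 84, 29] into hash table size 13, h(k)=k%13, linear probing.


Insert 27: h=1 -> slot 1
Insert 49: h=10 -> slot 10
Insert 92: h=1, 1 probes -> slot 2
Insert 80: h=2, 1 probes -> slot 3
Insert 84: h=6 -> slot 6
Insert 29: h=3, 1 probes -> slot 4

Table: [None, 27, 92, 80, 29, None, 84, None, None, None, 49, None, None]


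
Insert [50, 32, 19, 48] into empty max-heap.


Insert 50: [50]
Insert 32: [50, 32]
Insert 19: [50, 32, 19]
Insert 48: [50, 48, 19, 32]

Final heap: [50, 48, 19, 32]


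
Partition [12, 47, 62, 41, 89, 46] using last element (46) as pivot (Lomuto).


Pivot: 46
  12 <= 46: advance i (no swap)
  41 <= 46: swap -> [12, 41, 62, 47, 89, 46]
Place pivot at 2: [12, 41, 46, 47, 89, 62]

Partitioned: [12, 41, 46, 47, 89, 62]


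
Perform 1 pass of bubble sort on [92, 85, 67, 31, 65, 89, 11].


Initial: [92, 85, 67, 31, 65, 89, 11]
Pass 1: [85, 67, 31, 65, 89, 11, 92] (6 swaps)

After 1 pass: [85, 67, 31, 65, 89, 11, 92]


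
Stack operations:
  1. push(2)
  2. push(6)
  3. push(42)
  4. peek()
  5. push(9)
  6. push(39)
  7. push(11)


push(2) -> [2]
push(6) -> [2, 6]
push(42) -> [2, 6, 42]
peek()->42
push(9) -> [2, 6, 42, 9]
push(39) -> [2, 6, 42, 9, 39]
push(11) -> [2, 6, 42, 9, 39, 11]

Final stack: [2, 6, 42, 9, 39, 11]


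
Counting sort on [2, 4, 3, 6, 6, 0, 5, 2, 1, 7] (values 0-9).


Input: [2, 4, 3, 6, 6, 0, 5, 2, 1, 7]
Counts: [1, 1, 2, 1, 1, 1, 2, 1, 0, 0]

Sorted: [0, 1, 2, 2, 3, 4, 5, 6, 6, 7]


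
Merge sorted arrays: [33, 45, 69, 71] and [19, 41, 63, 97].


Take 19 from B
Take 33 from A
Take 41 from B
Take 45 from A
Take 63 from B
Take 69 from A
Take 71 from A

Merged: [19, 33, 41, 45, 63, 69, 71, 97]


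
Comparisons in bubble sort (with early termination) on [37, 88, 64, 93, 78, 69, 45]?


Algorithm: bubble sort (with early termination)
Input: [37, 88, 64, 93, 78, 69, 45]
Sorted: [37, 45, 64, 69, 78, 88, 93]

21


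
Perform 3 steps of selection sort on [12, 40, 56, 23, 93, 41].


Initial: [12, 40, 56, 23, 93, 41]
Step 1: min=12 at 0
  Swap: [12, 40, 56, 23, 93, 41]
Step 2: min=23 at 3
  Swap: [12, 23, 56, 40, 93, 41]
Step 3: min=40 at 3
  Swap: [12, 23, 40, 56, 93, 41]

After 3 steps: [12, 23, 40, 56, 93, 41]


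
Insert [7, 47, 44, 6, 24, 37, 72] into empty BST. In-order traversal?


Insert 7: root
Insert 47: R from 7
Insert 44: R from 7 -> L from 47
Insert 6: L from 7
Insert 24: R from 7 -> L from 47 -> L from 44
Insert 37: R from 7 -> L from 47 -> L from 44 -> R from 24
Insert 72: R from 7 -> R from 47

In-order: [6, 7, 24, 37, 44, 47, 72]


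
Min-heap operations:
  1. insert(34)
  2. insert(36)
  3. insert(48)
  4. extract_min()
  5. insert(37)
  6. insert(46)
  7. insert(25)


insert(34) -> [34]
insert(36) -> [34, 36]
insert(48) -> [34, 36, 48]
extract_min()->34, [36, 48]
insert(37) -> [36, 48, 37]
insert(46) -> [36, 46, 37, 48]
insert(25) -> [25, 36, 37, 48, 46]

Final heap: [25, 36, 37, 48, 46]


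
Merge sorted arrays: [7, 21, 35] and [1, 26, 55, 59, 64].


Take 1 from B
Take 7 from A
Take 21 from A
Take 26 from B
Take 35 from A

Merged: [1, 7, 21, 26, 35, 55, 59, 64]


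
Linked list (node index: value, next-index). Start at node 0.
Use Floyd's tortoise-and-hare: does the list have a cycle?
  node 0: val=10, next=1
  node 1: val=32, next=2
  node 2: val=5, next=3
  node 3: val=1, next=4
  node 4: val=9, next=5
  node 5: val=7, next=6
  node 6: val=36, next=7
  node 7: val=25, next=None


Floyd's tortoise (slow, +1) and hare (fast, +2):
  init: slow=0, fast=0
  step 1: slow=1, fast=2
  step 2: slow=2, fast=4
  step 3: slow=3, fast=6
  step 4: fast 6->7->None, no cycle

Cycle: no


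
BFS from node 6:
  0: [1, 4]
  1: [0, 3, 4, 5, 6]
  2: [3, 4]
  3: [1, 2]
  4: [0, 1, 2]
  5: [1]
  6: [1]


Visit 6, enqueue [1]
Visit 1, enqueue [0, 3, 4, 5]
Visit 0, enqueue []
Visit 3, enqueue [2]
Visit 4, enqueue []
Visit 5, enqueue []
Visit 2, enqueue []

BFS order: [6, 1, 0, 3, 4, 5, 2]


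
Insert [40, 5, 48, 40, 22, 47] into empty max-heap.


Insert 40: [40]
Insert 5: [40, 5]
Insert 48: [48, 5, 40]
Insert 40: [48, 40, 40, 5]
Insert 22: [48, 40, 40, 5, 22]
Insert 47: [48, 40, 47, 5, 22, 40]

Final heap: [48, 40, 47, 5, 22, 40]


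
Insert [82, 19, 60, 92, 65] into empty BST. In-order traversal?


Insert 82: root
Insert 19: L from 82
Insert 60: L from 82 -> R from 19
Insert 92: R from 82
Insert 65: L from 82 -> R from 19 -> R from 60

In-order: [19, 60, 65, 82, 92]


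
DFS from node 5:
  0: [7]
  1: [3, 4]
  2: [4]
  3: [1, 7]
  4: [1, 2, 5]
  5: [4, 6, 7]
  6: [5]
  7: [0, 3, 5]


Visit 5, push [7, 6, 4]
Visit 4, push [2, 1]
Visit 1, push [3]
Visit 3, push [7]
Visit 7, push [0]
Visit 0, push []
Visit 2, push []
Visit 6, push []

DFS order: [5, 4, 1, 3, 7, 0, 2, 6]


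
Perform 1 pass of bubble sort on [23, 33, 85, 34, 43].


Initial: [23, 33, 85, 34, 43]
Pass 1: [23, 33, 34, 43, 85] (2 swaps)

After 1 pass: [23, 33, 34, 43, 85]


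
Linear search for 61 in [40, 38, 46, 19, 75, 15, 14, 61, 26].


i=0: 40!=61
i=1: 38!=61
i=2: 46!=61
i=3: 19!=61
i=4: 75!=61
i=5: 15!=61
i=6: 14!=61
i=7: 61==61 found!

Found at 7, 8 comps


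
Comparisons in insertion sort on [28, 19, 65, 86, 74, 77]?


Algorithm: insertion sort
Input: [28, 19, 65, 86, 74, 77]
Sorted: [19, 28, 65, 74, 77, 86]

7


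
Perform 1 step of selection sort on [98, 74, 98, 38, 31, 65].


Initial: [98, 74, 98, 38, 31, 65]
Step 1: min=31 at 4
  Swap: [31, 74, 98, 38, 98, 65]

After 1 step: [31, 74, 98, 38, 98, 65]


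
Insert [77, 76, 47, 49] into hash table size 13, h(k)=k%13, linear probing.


Insert 77: h=12 -> slot 12
Insert 76: h=11 -> slot 11
Insert 47: h=8 -> slot 8
Insert 49: h=10 -> slot 10

Table: [None, None, None, None, None, None, None, None, 47, None, 49, 76, 77]


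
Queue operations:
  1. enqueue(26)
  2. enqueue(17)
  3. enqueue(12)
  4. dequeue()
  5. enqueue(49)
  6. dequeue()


enqueue(26) -> [26]
enqueue(17) -> [26, 17]
enqueue(12) -> [26, 17, 12]
dequeue()->26, [17, 12]
enqueue(49) -> [17, 12, 49]
dequeue()->17, [12, 49]

Final queue: [12, 49]


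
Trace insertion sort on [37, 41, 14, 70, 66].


Initial: [37, 41, 14, 70, 66]
Insert 41: [37, 41, 14, 70, 66]
Insert 14: [14, 37, 41, 70, 66]
Insert 70: [14, 37, 41, 70, 66]
Insert 66: [14, 37, 41, 66, 70]

Sorted: [14, 37, 41, 66, 70]


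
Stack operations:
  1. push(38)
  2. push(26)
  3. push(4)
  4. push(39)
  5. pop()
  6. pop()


push(38) -> [38]
push(26) -> [38, 26]
push(4) -> [38, 26, 4]
push(39) -> [38, 26, 4, 39]
pop()->39, [38, 26, 4]
pop()->4, [38, 26]

Final stack: [38, 26]


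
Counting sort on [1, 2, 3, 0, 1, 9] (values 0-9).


Input: [1, 2, 3, 0, 1, 9]
Counts: [1, 2, 1, 1, 0, 0, 0, 0, 0, 1]

Sorted: [0, 1, 1, 2, 3, 9]


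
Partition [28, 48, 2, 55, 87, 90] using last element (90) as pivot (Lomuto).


Pivot: 90
  28 <= 90: advance i (no swap)
  48 <= 90: advance i (no swap)
  2 <= 90: advance i (no swap)
  55 <= 90: advance i (no swap)
  87 <= 90: advance i (no swap)
Place pivot at 5: [28, 48, 2, 55, 87, 90]

Partitioned: [28, 48, 2, 55, 87, 90]


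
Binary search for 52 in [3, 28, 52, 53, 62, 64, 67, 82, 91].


Step 1: lo=0, hi=8, mid=4, val=62
Step 2: lo=0, hi=3, mid=1, val=28
Step 3: lo=2, hi=3, mid=2, val=52

Found at index 2


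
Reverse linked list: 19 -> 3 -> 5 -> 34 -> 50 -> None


Step 1: curr=19, set curr.next=prev(None) | reversed so far: 19
Step 2: curr=3, set curr.next=prev(19) | reversed so far: 3 -> 19
Step 3: curr=5, set curr.next=prev(3) | reversed so far: 5 -> 3 -> 19
Step 4: curr=34, set curr.next=prev(5) | reversed so far: 34 -> 5 -> 3 -> 19
Step 5: curr=50, set curr.next=prev(34) | reversed so far: 50 -> 34 -> 5 -> 3 -> 19

50 -> 34 -> 5 -> 3 -> 19 -> None


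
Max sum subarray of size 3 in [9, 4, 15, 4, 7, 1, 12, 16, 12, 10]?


[0:3]: 28
[1:4]: 23
[2:5]: 26
[3:6]: 12
[4:7]: 20
[5:8]: 29
[6:9]: 40
[7:10]: 38

Max: 40 at [6:9]


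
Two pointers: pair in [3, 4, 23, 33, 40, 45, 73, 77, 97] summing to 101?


lo=0(3)+hi=8(97)=100
lo=1(4)+hi=8(97)=101

Yes: 4+97=101


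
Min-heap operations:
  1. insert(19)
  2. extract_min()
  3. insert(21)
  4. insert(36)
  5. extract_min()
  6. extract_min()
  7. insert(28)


insert(19) -> [19]
extract_min()->19, []
insert(21) -> [21]
insert(36) -> [21, 36]
extract_min()->21, [36]
extract_min()->36, []
insert(28) -> [28]

Final heap: [28]


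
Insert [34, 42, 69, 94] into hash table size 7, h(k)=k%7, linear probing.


Insert 34: h=6 -> slot 6
Insert 42: h=0 -> slot 0
Insert 69: h=6, 2 probes -> slot 1
Insert 94: h=3 -> slot 3

Table: [42, 69, None, 94, None, None, 34]


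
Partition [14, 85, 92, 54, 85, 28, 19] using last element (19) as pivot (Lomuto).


Pivot: 19
  14 <= 19: advance i (no swap)
Place pivot at 1: [14, 19, 92, 54, 85, 28, 85]

Partitioned: [14, 19, 92, 54, 85, 28, 85]


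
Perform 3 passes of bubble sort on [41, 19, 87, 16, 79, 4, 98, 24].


Initial: [41, 19, 87, 16, 79, 4, 98, 24]
Pass 1: [19, 41, 16, 79, 4, 87, 24, 98] (5 swaps)
Pass 2: [19, 16, 41, 4, 79, 24, 87, 98] (3 swaps)
Pass 3: [16, 19, 4, 41, 24, 79, 87, 98] (3 swaps)

After 3 passes: [16, 19, 4, 41, 24, 79, 87, 98]


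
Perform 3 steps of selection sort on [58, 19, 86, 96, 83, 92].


Initial: [58, 19, 86, 96, 83, 92]
Step 1: min=19 at 1
  Swap: [19, 58, 86, 96, 83, 92]
Step 2: min=58 at 1
  Swap: [19, 58, 86, 96, 83, 92]
Step 3: min=83 at 4
  Swap: [19, 58, 83, 96, 86, 92]

After 3 steps: [19, 58, 83, 96, 86, 92]


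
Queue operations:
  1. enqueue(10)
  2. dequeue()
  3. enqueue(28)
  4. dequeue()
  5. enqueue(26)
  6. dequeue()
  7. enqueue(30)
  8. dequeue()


enqueue(10) -> [10]
dequeue()->10, []
enqueue(28) -> [28]
dequeue()->28, []
enqueue(26) -> [26]
dequeue()->26, []
enqueue(30) -> [30]
dequeue()->30, []

Final queue: []


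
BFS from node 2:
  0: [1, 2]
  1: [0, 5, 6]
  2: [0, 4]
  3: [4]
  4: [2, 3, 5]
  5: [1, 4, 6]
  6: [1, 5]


Visit 2, enqueue [0, 4]
Visit 0, enqueue [1]
Visit 4, enqueue [3, 5]
Visit 1, enqueue [6]
Visit 3, enqueue []
Visit 5, enqueue []
Visit 6, enqueue []

BFS order: [2, 0, 4, 1, 3, 5, 6]


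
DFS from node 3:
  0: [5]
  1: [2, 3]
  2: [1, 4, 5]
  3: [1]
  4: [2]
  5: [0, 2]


Visit 3, push [1]
Visit 1, push [2]
Visit 2, push [5, 4]
Visit 4, push []
Visit 5, push [0]
Visit 0, push []

DFS order: [3, 1, 2, 4, 5, 0]


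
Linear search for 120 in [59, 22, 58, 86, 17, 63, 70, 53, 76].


i=0: 59!=120
i=1: 22!=120
i=2: 58!=120
i=3: 86!=120
i=4: 17!=120
i=5: 63!=120
i=6: 70!=120
i=7: 53!=120
i=8: 76!=120

Not found, 9 comps


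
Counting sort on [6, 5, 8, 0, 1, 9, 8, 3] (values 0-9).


Input: [6, 5, 8, 0, 1, 9, 8, 3]
Counts: [1, 1, 0, 1, 0, 1, 1, 0, 2, 1]

Sorted: [0, 1, 3, 5, 6, 8, 8, 9]


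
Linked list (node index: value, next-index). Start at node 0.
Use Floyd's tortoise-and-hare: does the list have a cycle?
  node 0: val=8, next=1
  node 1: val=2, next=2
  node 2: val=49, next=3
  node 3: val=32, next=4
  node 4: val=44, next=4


Floyd's tortoise (slow, +1) and hare (fast, +2):
  init: slow=0, fast=0
  step 1: slow=1, fast=2
  step 2: slow=2, fast=4
  step 3: slow=3, fast=4
  step 4: slow=4, fast=4
  slow == fast at node 4: cycle detected

Cycle: yes


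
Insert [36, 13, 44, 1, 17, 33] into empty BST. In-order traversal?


Insert 36: root
Insert 13: L from 36
Insert 44: R from 36
Insert 1: L from 36 -> L from 13
Insert 17: L from 36 -> R from 13
Insert 33: L from 36 -> R from 13 -> R from 17

In-order: [1, 13, 17, 33, 36, 44]


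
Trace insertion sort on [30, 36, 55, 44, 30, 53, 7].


Initial: [30, 36, 55, 44, 30, 53, 7]
Insert 36: [30, 36, 55, 44, 30, 53, 7]
Insert 55: [30, 36, 55, 44, 30, 53, 7]
Insert 44: [30, 36, 44, 55, 30, 53, 7]
Insert 30: [30, 30, 36, 44, 55, 53, 7]
Insert 53: [30, 30, 36, 44, 53, 55, 7]
Insert 7: [7, 30, 30, 36, 44, 53, 55]

Sorted: [7, 30, 30, 36, 44, 53, 55]


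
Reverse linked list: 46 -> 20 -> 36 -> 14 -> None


Step 1: curr=46, set curr.next=prev(None) | reversed so far: 46
Step 2: curr=20, set curr.next=prev(46) | reversed so far: 20 -> 46
Step 3: curr=36, set curr.next=prev(20) | reversed so far: 36 -> 20 -> 46
Step 4: curr=14, set curr.next=prev(36) | reversed so far: 14 -> 36 -> 20 -> 46

14 -> 36 -> 20 -> 46 -> None


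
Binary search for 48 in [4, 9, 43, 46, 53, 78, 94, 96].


Step 1: lo=0, hi=7, mid=3, val=46
Step 2: lo=4, hi=7, mid=5, val=78
Step 3: lo=4, hi=4, mid=4, val=53

Not found


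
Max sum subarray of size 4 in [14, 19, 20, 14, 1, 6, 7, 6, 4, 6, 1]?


[0:4]: 67
[1:5]: 54
[2:6]: 41
[3:7]: 28
[4:8]: 20
[5:9]: 23
[6:10]: 23
[7:11]: 17

Max: 67 at [0:4]


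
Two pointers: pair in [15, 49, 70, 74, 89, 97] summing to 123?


lo=0(15)+hi=5(97)=112
lo=1(49)+hi=5(97)=146
lo=1(49)+hi=4(89)=138
lo=1(49)+hi=3(74)=123

Yes: 49+74=123


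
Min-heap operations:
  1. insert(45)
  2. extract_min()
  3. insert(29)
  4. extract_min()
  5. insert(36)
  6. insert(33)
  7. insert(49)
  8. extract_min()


insert(45) -> [45]
extract_min()->45, []
insert(29) -> [29]
extract_min()->29, []
insert(36) -> [36]
insert(33) -> [33, 36]
insert(49) -> [33, 36, 49]
extract_min()->33, [36, 49]

Final heap: [36, 49]


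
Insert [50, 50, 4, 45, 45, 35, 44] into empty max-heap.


Insert 50: [50]
Insert 50: [50, 50]
Insert 4: [50, 50, 4]
Insert 45: [50, 50, 4, 45]
Insert 45: [50, 50, 4, 45, 45]
Insert 35: [50, 50, 35, 45, 45, 4]
Insert 44: [50, 50, 44, 45, 45, 4, 35]

Final heap: [50, 50, 44, 45, 45, 4, 35]


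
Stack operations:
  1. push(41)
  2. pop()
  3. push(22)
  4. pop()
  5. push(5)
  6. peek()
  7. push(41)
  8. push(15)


push(41) -> [41]
pop()->41, []
push(22) -> [22]
pop()->22, []
push(5) -> [5]
peek()->5
push(41) -> [5, 41]
push(15) -> [5, 41, 15]

Final stack: [5, 41, 15]


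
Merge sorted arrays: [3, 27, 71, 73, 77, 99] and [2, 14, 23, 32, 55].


Take 2 from B
Take 3 from A
Take 14 from B
Take 23 from B
Take 27 from A
Take 32 from B
Take 55 from B

Merged: [2, 3, 14, 23, 27, 32, 55, 71, 73, 77, 99]


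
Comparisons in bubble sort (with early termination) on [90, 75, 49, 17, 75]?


Algorithm: bubble sort (with early termination)
Input: [90, 75, 49, 17, 75]
Sorted: [17, 49, 75, 75, 90]

10


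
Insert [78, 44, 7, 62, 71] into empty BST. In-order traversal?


Insert 78: root
Insert 44: L from 78
Insert 7: L from 78 -> L from 44
Insert 62: L from 78 -> R from 44
Insert 71: L from 78 -> R from 44 -> R from 62

In-order: [7, 44, 62, 71, 78]


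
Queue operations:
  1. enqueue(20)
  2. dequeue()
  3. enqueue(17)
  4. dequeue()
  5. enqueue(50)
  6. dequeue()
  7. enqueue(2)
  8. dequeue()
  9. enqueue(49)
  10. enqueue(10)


enqueue(20) -> [20]
dequeue()->20, []
enqueue(17) -> [17]
dequeue()->17, []
enqueue(50) -> [50]
dequeue()->50, []
enqueue(2) -> [2]
dequeue()->2, []
enqueue(49) -> [49]
enqueue(10) -> [49, 10]

Final queue: [49, 10]


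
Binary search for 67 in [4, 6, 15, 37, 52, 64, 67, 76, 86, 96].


Step 1: lo=0, hi=9, mid=4, val=52
Step 2: lo=5, hi=9, mid=7, val=76
Step 3: lo=5, hi=6, mid=5, val=64
Step 4: lo=6, hi=6, mid=6, val=67

Found at index 6


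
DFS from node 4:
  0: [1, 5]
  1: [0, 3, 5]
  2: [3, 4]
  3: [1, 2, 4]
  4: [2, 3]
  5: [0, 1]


Visit 4, push [3, 2]
Visit 2, push [3]
Visit 3, push [1]
Visit 1, push [5, 0]
Visit 0, push [5]
Visit 5, push []

DFS order: [4, 2, 3, 1, 0, 5]


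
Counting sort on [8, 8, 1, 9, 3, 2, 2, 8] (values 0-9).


Input: [8, 8, 1, 9, 3, 2, 2, 8]
Counts: [0, 1, 2, 1, 0, 0, 0, 0, 3, 1]

Sorted: [1, 2, 2, 3, 8, 8, 8, 9]


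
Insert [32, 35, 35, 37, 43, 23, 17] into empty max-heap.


Insert 32: [32]
Insert 35: [35, 32]
Insert 35: [35, 32, 35]
Insert 37: [37, 35, 35, 32]
Insert 43: [43, 37, 35, 32, 35]
Insert 23: [43, 37, 35, 32, 35, 23]
Insert 17: [43, 37, 35, 32, 35, 23, 17]

Final heap: [43, 37, 35, 32, 35, 23, 17]


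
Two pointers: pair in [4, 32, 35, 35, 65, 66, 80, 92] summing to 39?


lo=0(4)+hi=7(92)=96
lo=0(4)+hi=6(80)=84
lo=0(4)+hi=5(66)=70
lo=0(4)+hi=4(65)=69
lo=0(4)+hi=3(35)=39

Yes: 4+35=39


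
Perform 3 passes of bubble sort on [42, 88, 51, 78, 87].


Initial: [42, 88, 51, 78, 87]
Pass 1: [42, 51, 78, 87, 88] (3 swaps)
Pass 2: [42, 51, 78, 87, 88] (0 swaps)
Pass 3: [42, 51, 78, 87, 88] (0 swaps)

After 3 passes: [42, 51, 78, 87, 88]


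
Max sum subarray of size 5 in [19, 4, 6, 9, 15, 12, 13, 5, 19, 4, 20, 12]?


[0:5]: 53
[1:6]: 46
[2:7]: 55
[3:8]: 54
[4:9]: 64
[5:10]: 53
[6:11]: 61
[7:12]: 60

Max: 64 at [4:9]


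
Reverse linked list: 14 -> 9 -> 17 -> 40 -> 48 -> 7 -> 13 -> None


Step 1: curr=14, set curr.next=prev(None) | reversed so far: 14
Step 2: curr=9, set curr.next=prev(14) | reversed so far: 9 -> 14
Step 3: curr=17, set curr.next=prev(9) | reversed so far: 17 -> 9 -> 14
Step 4: curr=40, set curr.next=prev(17) | reversed so far: 40 -> 17 -> 9 -> 14
Step 5: curr=48, set curr.next=prev(40) | reversed so far: 48 -> 40 -> 17 -> 9 -> 14
Step 6: curr=7, set curr.next=prev(48) | reversed so far: 7 -> 48 -> 40 -> 17 -> 9 -> 14
Step 7: curr=13, set curr.next=prev(7) | reversed so far: 13 -> 7 -> 48 -> 40 -> 17 -> 9 -> 14

13 -> 7 -> 48 -> 40 -> 17 -> 9 -> 14 -> None


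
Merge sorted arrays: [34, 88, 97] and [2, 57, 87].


Take 2 from B
Take 34 from A
Take 57 from B
Take 87 from B

Merged: [2, 34, 57, 87, 88, 97]


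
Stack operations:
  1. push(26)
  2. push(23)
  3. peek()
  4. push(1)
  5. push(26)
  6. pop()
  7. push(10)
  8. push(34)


push(26) -> [26]
push(23) -> [26, 23]
peek()->23
push(1) -> [26, 23, 1]
push(26) -> [26, 23, 1, 26]
pop()->26, [26, 23, 1]
push(10) -> [26, 23, 1, 10]
push(34) -> [26, 23, 1, 10, 34]

Final stack: [26, 23, 1, 10, 34]


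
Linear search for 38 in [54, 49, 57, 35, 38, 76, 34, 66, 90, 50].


i=0: 54!=38
i=1: 49!=38
i=2: 57!=38
i=3: 35!=38
i=4: 38==38 found!

Found at 4, 5 comps


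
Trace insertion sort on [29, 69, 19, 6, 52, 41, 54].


Initial: [29, 69, 19, 6, 52, 41, 54]
Insert 69: [29, 69, 19, 6, 52, 41, 54]
Insert 19: [19, 29, 69, 6, 52, 41, 54]
Insert 6: [6, 19, 29, 69, 52, 41, 54]
Insert 52: [6, 19, 29, 52, 69, 41, 54]
Insert 41: [6, 19, 29, 41, 52, 69, 54]
Insert 54: [6, 19, 29, 41, 52, 54, 69]

Sorted: [6, 19, 29, 41, 52, 54, 69]


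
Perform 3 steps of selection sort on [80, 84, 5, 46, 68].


Initial: [80, 84, 5, 46, 68]
Step 1: min=5 at 2
  Swap: [5, 84, 80, 46, 68]
Step 2: min=46 at 3
  Swap: [5, 46, 80, 84, 68]
Step 3: min=68 at 4
  Swap: [5, 46, 68, 84, 80]

After 3 steps: [5, 46, 68, 84, 80]


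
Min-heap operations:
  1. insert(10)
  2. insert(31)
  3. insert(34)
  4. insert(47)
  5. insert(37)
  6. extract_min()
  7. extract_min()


insert(10) -> [10]
insert(31) -> [10, 31]
insert(34) -> [10, 31, 34]
insert(47) -> [10, 31, 34, 47]
insert(37) -> [10, 31, 34, 47, 37]
extract_min()->10, [31, 37, 34, 47]
extract_min()->31, [34, 37, 47]

Final heap: [34, 37, 47]


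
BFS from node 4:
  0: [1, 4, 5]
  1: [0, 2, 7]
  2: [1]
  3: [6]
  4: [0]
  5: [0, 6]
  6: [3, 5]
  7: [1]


Visit 4, enqueue [0]
Visit 0, enqueue [1, 5]
Visit 1, enqueue [2, 7]
Visit 5, enqueue [6]
Visit 2, enqueue []
Visit 7, enqueue []
Visit 6, enqueue [3]
Visit 3, enqueue []

BFS order: [4, 0, 1, 5, 2, 7, 6, 3]


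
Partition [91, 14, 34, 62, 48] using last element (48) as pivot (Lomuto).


Pivot: 48
  14 <= 48: swap -> [14, 91, 34, 62, 48]
  34 <= 48: swap -> [14, 34, 91, 62, 48]
Place pivot at 2: [14, 34, 48, 62, 91]

Partitioned: [14, 34, 48, 62, 91]


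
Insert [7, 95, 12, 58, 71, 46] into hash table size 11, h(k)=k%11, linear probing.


Insert 7: h=7 -> slot 7
Insert 95: h=7, 1 probes -> slot 8
Insert 12: h=1 -> slot 1
Insert 58: h=3 -> slot 3
Insert 71: h=5 -> slot 5
Insert 46: h=2 -> slot 2

Table: [None, 12, 46, 58, None, 71, None, 7, 95, None, None]


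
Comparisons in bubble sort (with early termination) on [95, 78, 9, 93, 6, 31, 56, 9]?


Algorithm: bubble sort (with early termination)
Input: [95, 78, 9, 93, 6, 31, 56, 9]
Sorted: [6, 9, 9, 31, 56, 78, 93, 95]

27


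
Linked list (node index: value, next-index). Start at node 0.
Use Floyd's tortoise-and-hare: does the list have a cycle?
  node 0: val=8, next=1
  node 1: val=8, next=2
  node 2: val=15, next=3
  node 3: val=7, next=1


Floyd's tortoise (slow, +1) and hare (fast, +2):
  init: slow=0, fast=0
  step 1: slow=1, fast=2
  step 2: slow=2, fast=1
  step 3: slow=3, fast=3
  slow == fast at node 3: cycle detected

Cycle: yes


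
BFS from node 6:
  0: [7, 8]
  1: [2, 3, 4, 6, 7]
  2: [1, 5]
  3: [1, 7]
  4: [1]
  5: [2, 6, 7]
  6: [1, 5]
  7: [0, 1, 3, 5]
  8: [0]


Visit 6, enqueue [1, 5]
Visit 1, enqueue [2, 3, 4, 7]
Visit 5, enqueue []
Visit 2, enqueue []
Visit 3, enqueue []
Visit 4, enqueue []
Visit 7, enqueue [0]
Visit 0, enqueue [8]
Visit 8, enqueue []

BFS order: [6, 1, 5, 2, 3, 4, 7, 0, 8]


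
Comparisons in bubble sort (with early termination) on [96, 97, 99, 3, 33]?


Algorithm: bubble sort (with early termination)
Input: [96, 97, 99, 3, 33]
Sorted: [3, 33, 96, 97, 99]

10


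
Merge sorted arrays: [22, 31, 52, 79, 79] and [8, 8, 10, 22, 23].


Take 8 from B
Take 8 from B
Take 10 from B
Take 22 from A
Take 22 from B
Take 23 from B

Merged: [8, 8, 10, 22, 22, 23, 31, 52, 79, 79]
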